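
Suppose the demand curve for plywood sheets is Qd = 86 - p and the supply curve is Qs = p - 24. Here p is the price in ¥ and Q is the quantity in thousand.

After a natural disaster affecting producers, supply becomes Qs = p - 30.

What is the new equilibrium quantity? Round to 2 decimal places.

Original equilibrium: 86 - p = p - 24 gives 110 = 2p, so p = 55 and Q = 31.
With the change applied: demand Qd = 86 - p, supply Qs = p - 30.
Equate the new curves: 86 - p = p - 30, giving 116 = 2p, p = 58, Q = 28.

28.00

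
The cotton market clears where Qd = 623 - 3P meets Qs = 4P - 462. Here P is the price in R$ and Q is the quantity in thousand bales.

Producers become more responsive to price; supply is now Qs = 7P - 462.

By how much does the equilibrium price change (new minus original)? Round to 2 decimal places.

Initially, 623 - 3P = 4P - 462, so 1085 = 7P and P = 155, Q = 158.
With the change applied: demand Qd = 623 - 3P, supply Qs = 7P - 462.
Equate the new curves: 623 - 3P = 7P - 462, giving 1085 = 10P, P = 108.5, Q = 297.5.
ΔP = 108.5 − 155 = -46.50.

-46.50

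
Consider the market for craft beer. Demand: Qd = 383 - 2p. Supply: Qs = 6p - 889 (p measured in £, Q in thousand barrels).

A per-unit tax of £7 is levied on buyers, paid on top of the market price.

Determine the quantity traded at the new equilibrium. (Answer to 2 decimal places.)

Original equilibrium: 383 - 2p = 6p - 889 gives 1272 = 8p, so p = 159 and Q = 65.
Since buyers pay the price plus the tax, the effective demand curve becomes Qd = 369 - 2p.
Equate the new curves: 369 - 2p = 6p - 889, giving 1258 = 8p, p = 157.25, Q = 54.5.

54.50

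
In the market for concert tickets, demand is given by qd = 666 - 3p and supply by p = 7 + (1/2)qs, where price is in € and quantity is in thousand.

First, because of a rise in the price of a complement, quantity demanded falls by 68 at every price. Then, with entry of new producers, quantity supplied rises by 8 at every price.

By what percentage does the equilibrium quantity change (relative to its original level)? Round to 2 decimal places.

-8.68

Solve the original market: 666 - 3p = 2p - 14, hence p = 136 and q = 258.
The shock moves the curves to qd = 598 - 3p and qs = 2p - 6.
Equate the new curves: 598 - 3p = 2p - 6, giving 604 = 5p, p = 120.8, q = 235.6.
%Δq = (235.6 − 258) / 258 × 100 = -8.68%.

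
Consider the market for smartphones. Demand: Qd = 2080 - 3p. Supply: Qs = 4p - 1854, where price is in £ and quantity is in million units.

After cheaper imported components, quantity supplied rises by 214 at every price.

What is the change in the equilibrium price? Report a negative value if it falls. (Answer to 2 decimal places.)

Original equilibrium: 2080 - 3p = 4p - 1854 gives 3934 = 7p, so p = 562 and Q = 394.
The shock moves the curves to Qd = 2080 - 3p and Qs = 4p - 1640.
Setting them equal: 2080 - 3p = 4p - 1640 → 3720 = 7p, so p = 3720/7 ≈ 531.4286 and Q = 3400/7 ≈ 485.7143.
Δp = 531.4286 − 562 = -30.57.

-30.57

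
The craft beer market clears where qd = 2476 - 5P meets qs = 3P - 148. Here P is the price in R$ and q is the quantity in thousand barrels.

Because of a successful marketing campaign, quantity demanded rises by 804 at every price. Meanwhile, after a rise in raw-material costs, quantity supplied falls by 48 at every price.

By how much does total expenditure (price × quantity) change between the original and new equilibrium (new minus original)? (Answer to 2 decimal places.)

Initially, 2476 - 5P = 3P - 148, so 2624 = 8P and P = 328, q = 836.
The new curves are qd = 3280 - 5P (demand) and qs = 3P - 196 (supply).
Setting them equal: 3280 - 5P = 3P - 196 → 3476 = 8P, so P = 434.5 and q = 1107.5.
Expenditure moves from 328×836 = 274208 to 434.5×1107.5 = 481208.75; change = +207000.75.

+207000.75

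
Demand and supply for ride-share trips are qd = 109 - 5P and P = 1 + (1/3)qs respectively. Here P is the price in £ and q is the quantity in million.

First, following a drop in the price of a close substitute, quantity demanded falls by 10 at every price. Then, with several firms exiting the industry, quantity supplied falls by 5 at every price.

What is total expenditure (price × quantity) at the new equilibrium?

Original equilibrium: 109 - 5P = 3P - 3 gives 112 = 8P, so P = 14 and q = 39.
The shock moves the curves to qd = 99 - 5P and qs = 3P - 8.
New equilibrium: 99 - 5P = 3P - 8 ⇒ 107 = 8P ⇒ P = 13.375, q = 32.125.
New expenditure = 13.375 × 32.125 = 429.671875.

429.671875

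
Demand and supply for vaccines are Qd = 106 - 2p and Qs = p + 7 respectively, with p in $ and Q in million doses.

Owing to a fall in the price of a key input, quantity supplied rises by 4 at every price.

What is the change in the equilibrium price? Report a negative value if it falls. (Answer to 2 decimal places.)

Original equilibrium: 106 - 2p = p + 7 gives 99 = 3p, so p = 33 and Q = 40.
The new curves are Qd = 106 - 2p (demand) and Qs = p + 11 (supply).
Setting them equal: 106 - 2p = p + 11 → 95 = 3p, so p = 95/3 ≈ 31.6667 and Q = 128/3 ≈ 42.6667.
Δp = 31.6667 − 33 = -1.33.

-1.33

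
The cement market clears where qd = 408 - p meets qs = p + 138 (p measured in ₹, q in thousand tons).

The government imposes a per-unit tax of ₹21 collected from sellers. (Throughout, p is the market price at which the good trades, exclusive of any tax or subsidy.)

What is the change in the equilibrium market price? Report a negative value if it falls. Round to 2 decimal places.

Solve the original market: 408 - p = p + 138, hence p = 135 and q = 273.
Since sellers keep the price net of the tax, the effective supply curve becomes qs = p + 117.
Equate the new curves: 408 - p = p + 117, giving 291 = 2p, p = 145.5, q = 262.5.
Δp = 145.5 − 135 = +10.50.

+10.50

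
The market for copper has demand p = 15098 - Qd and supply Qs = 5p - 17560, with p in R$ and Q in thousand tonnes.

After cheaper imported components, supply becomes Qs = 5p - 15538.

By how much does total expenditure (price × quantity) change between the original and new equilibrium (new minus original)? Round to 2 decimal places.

Initially, 15098 - p = 5p - 17560, so 32658 = 6p and p = 5443, Q = 9655.
After the shift, demand is Qd = 15098 - p and supply is Qs = 5p - 15538.
Equate the new curves: 15098 - p = 5p - 15538, giving 30636 = 6p, p = 5106, Q = 9992.
Expenditure moves from 5443×9655 = 52552165 to 5106×9992 = 51019152; change = -1533013.00.

-1533013.00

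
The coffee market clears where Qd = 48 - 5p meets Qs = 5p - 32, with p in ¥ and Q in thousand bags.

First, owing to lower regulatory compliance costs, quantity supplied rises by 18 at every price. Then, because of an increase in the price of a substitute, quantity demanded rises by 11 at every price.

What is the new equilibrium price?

7.3

Original equilibrium: 48 - 5p = 5p - 32 gives 80 = 10p, so p = 8 and Q = 8.
The shock moves the curves to Qd = 59 - 5p and Qs = 5p - 14.
New equilibrium: 59 - 5p = 5p - 14 ⇒ 73 = 10p ⇒ p = 7.3, Q = 22.5.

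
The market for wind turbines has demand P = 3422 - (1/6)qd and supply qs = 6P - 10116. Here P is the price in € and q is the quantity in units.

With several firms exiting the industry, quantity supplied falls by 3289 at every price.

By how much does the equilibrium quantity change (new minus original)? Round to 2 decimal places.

Before the shock: 20532 - 6P = 6P - 10116 ⇒ 30648 = 12P ⇒ P = 2554, q = 5208.
The shock moves the curves to qd = 20532 - 6P and qs = 6P - 13405.
Clearing the new market: 20532 - 6P = 6P - 13405, so P = 33937/12 ≈ 2828.0833 and q = 3563.5.
Δq = 3563.5 − 5208 = -1644.50.

-1644.50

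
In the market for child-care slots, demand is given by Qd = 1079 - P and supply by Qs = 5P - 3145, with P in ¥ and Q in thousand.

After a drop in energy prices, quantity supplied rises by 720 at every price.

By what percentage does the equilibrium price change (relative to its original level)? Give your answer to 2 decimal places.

-17.05

Solve the original market: 1079 - P = 5P - 3145, hence P = 704 and Q = 375.
The shock moves the curves to Qd = 1079 - P and Qs = 5P - 2425.
Clearing the new market: 1079 - P = 5P - 2425, so P = 584 and Q = 495.
%ΔP = (584 − 704) / 704 × 100 = -17.05%.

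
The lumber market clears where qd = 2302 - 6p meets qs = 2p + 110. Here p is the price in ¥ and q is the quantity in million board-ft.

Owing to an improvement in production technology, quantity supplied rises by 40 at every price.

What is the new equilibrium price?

Original equilibrium: 2302 - 6p = 2p + 110 gives 2192 = 8p, so p = 274 and q = 658.
The new curves are qd = 2302 - 6p (demand) and qs = 2p + 150 (supply).
Setting them equal: 2302 - 6p = 2p + 150 → 2152 = 8p, so p = 269 and q = 688.

269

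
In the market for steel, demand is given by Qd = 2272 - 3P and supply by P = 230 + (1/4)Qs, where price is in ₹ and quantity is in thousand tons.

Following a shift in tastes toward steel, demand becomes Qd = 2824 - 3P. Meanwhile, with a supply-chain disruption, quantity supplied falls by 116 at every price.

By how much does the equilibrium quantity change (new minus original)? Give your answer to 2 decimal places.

Initially, 2272 - 3P = 4P - 920, so 3192 = 7P and P = 456, Q = 904.
The shock moves the curves to Qd = 2824 - 3P and Qs = 4P - 1036.
New equilibrium: 2824 - 3P = 4P - 1036 ⇒ 3860 = 7P ⇒ P = 3860/7 ≈ 551.4286, Q = 8188/7 ≈ 1169.7143.
ΔQ = 1169.7143 − 904 = +265.71.

+265.71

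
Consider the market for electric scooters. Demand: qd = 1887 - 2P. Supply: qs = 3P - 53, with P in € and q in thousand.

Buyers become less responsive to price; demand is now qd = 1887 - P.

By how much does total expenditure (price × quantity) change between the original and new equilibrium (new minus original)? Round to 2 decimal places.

Original equilibrium: 1887 - 2P = 3P - 53 gives 1940 = 5P, so P = 388 and q = 1111.
The shock moves the curves to qd = 1887 - P and qs = 3P - 53.
Clearing the new market: 1887 - P = 3P - 53, so P = 485 and q = 1402.
Expenditure moves from 388×1111 = 431068 to 485×1402 = 679970; change = +248902.00.

+248902.00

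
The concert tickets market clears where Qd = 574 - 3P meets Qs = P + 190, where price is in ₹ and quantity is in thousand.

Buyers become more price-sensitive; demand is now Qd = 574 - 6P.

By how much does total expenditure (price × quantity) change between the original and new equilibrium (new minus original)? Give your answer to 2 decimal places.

Solve the original market: 574 - 3P = P + 190, hence P = 96 and Q = 286.
After the shift, demand is Qd = 574 - 6P and supply is Qs = P + 190.
Equate the new curves: 574 - 6P = P + 190, giving 384 = 7P, P = 384/7 ≈ 54.8571, Q = 1714/7 ≈ 244.8571.
Expenditure moves from 96×286 = 27456 to 54.8571×244.8571 = 13432.1633; change = -14023.84.

-14023.84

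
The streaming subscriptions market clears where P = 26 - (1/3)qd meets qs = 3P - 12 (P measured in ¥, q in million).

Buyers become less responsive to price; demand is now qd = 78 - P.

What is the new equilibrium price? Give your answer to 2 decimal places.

Solve the original market: 78 - 3P = 3P - 12, hence P = 15 and q = 33.
The shock moves the curves to qd = 78 - P and qs = 3P - 12.
Setting them equal: 78 - P = 3P - 12 → 90 = 4P, so P = 22.5 and q = 55.5.

22.50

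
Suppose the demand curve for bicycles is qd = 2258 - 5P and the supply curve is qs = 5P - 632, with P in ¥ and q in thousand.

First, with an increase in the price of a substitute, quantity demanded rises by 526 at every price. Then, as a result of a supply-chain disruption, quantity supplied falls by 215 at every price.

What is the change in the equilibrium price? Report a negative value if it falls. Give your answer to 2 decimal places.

Before the shock: 2258 - 5P = 5P - 632 ⇒ 2890 = 10P ⇒ P = 289, q = 813.
After the shift, demand is qd = 2784 - 5P and supply is qs = 5P - 847.
Equate the new curves: 2784 - 5P = 5P - 847, giving 3631 = 10P, P = 363.1, q = 968.5.
ΔP = 363.1 − 289 = +74.10.

+74.10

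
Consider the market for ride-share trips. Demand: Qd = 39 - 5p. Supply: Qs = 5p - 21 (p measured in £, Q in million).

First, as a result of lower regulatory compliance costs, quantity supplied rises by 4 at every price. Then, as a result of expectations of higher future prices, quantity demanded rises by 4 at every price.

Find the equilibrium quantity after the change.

13

Original equilibrium: 39 - 5p = 5p - 21 gives 60 = 10p, so p = 6 and Q = 9.
The shock moves the curves to Qd = 43 - 5p and Qs = 5p - 17.
Clearing the new market: 43 - 5p = 5p - 17, so p = 6 and Q = 13.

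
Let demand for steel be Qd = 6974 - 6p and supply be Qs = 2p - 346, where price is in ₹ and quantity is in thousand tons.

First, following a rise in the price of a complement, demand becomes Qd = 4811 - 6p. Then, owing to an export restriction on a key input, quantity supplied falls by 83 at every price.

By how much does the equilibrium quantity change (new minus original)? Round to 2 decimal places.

-603.00

Initially, 6974 - 6p = 2p - 346, so 7320 = 8p and p = 915, Q = 1484.
The new curves are Qd = 4811 - 6p (demand) and Qs = 2p - 429 (supply).
New equilibrium: 4811 - 6p = 2p - 429 ⇒ 5240 = 8p ⇒ p = 655, Q = 881.
ΔQ = 881 − 1484 = -603.00.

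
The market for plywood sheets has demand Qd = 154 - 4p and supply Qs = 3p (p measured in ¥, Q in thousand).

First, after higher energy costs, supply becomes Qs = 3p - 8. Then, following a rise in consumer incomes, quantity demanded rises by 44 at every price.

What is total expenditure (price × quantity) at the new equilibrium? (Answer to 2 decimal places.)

Solve the original market: 154 - 4p = 3p, hence p = 22 and Q = 66.
With the change applied: demand Qd = 198 - 4p, supply Qs = 3p - 8.
Clearing the new market: 198 - 4p = 3p - 8, so p = 206/7 ≈ 29.4286 and Q = 562/7 ≈ 80.2857.
New expenditure = 29.4286 × 80.2857 = 2362.69.

2362.69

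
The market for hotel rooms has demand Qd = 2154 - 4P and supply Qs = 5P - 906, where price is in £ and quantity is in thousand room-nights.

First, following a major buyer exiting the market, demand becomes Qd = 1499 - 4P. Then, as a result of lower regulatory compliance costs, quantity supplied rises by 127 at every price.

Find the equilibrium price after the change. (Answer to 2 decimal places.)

Original equilibrium: 2154 - 4P = 5P - 906 gives 3060 = 9P, so P = 340 and Q = 794.
With the change applied: demand Qd = 1499 - 4P, supply Qs = 5P - 779.
Clearing the new market: 1499 - 4P = 5P - 779, so P = 2278/9 ≈ 253.1111 and Q = 4379/9 ≈ 486.5556.

253.11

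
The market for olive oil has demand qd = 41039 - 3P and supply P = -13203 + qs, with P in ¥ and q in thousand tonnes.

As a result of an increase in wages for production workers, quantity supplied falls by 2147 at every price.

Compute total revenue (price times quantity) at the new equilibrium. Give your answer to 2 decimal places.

139059280.06

Initially, 41039 - 3P = P + 13203, so 27836 = 4P and P = 6959, q = 20162.
The new curves are qd = 41039 - 3P (demand) and qs = P + 11056 (supply).
Equate the new curves: 41039 - 3P = P + 11056, giving 29983 = 4P, P = 7495.75, q = 18551.75.
New expenditure = 7495.75 × 18551.75 = 139059280.06.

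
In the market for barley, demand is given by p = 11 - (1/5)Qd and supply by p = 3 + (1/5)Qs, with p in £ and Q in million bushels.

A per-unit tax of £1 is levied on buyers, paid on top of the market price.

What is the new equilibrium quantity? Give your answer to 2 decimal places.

17.50

Solve the original market: 55 - 5p = 5p - 15, hence p = 7 and Q = 20.
Since buyers pay the price plus the tax, the effective demand curve becomes Qd = 50 - 5p.
New equilibrium: 50 - 5p = 5p - 15 ⇒ 65 = 10p ⇒ p = 6.5, Q = 17.5.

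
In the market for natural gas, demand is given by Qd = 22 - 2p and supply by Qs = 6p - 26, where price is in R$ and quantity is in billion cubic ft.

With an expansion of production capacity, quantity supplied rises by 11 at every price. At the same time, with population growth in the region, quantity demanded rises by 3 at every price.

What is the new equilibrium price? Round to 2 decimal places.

Solve the original market: 22 - 2p = 6p - 26, hence p = 6 and Q = 10.
With the change applied: demand Qd = 25 - 2p, supply Qs = 6p - 15.
New equilibrium: 25 - 2p = 6p - 15 ⇒ 40 = 8p ⇒ p = 5, Q = 15.

5.00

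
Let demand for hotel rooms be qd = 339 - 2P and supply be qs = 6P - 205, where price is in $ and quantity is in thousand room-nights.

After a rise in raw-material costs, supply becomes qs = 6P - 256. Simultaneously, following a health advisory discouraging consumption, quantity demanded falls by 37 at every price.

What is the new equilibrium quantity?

162.5

Initially, 339 - 2P = 6P - 205, so 544 = 8P and P = 68, q = 203.
After the shift, demand is qd = 302 - 2P and supply is qs = 6P - 256.
Equate the new curves: 302 - 2P = 6P - 256, giving 558 = 8P, P = 69.75, q = 162.5.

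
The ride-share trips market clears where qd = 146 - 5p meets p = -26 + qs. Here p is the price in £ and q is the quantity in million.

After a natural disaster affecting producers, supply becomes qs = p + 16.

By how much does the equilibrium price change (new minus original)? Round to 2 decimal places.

Before the shock: 146 - 5p = p + 26 ⇒ 120 = 6p ⇒ p = 20, q = 46.
The shock moves the curves to qd = 146 - 5p and qs = p + 16.
Equate the new curves: 146 - 5p = p + 16, giving 130 = 6p, p = 65/3 ≈ 21.6667, q = 113/3 ≈ 37.6667.
Δp = 21.6667 − 20 = +1.67.

+1.67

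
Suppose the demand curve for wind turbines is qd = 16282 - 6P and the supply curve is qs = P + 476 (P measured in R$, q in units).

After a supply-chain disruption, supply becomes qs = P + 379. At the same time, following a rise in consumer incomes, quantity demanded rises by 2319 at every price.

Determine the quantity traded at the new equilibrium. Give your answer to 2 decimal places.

Original equilibrium: 16282 - 6P = P + 476 gives 15806 = 7P, so P = 2258 and q = 2734.
With the change applied: demand qd = 18601 - 6P, supply qs = P + 379.
Equate the new curves: 18601 - 6P = P + 379, giving 18222 = 7P, P = 18222/7 ≈ 2603.1429, q = 20875/7 ≈ 2982.1429.

2982.14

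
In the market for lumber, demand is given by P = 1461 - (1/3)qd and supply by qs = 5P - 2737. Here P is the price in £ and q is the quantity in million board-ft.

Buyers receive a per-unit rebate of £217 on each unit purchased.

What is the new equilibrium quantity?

Solve the original market: 4383 - 3P = 5P - 2737, hence P = 890 and q = 1713.
Since buyers' out-of-pocket price is the market price minus the rebate, the effective demand curve becomes qd = 5034 - 3P.
Equate the new curves: 5034 - 3P = 5P - 2737, giving 7771 = 8P, P = 971.375, q = 2119.875.

2119.875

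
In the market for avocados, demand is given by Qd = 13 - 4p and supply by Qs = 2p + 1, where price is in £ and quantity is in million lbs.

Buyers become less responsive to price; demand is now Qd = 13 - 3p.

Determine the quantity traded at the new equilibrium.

5.8

Before the shock: 13 - 4p = 2p + 1 ⇒ 12 = 6p ⇒ p = 2, Q = 5.
The shock moves the curves to Qd = 13 - 3p and Qs = 2p + 1.
Setting them equal: 13 - 3p = 2p + 1 → 12 = 5p, so p = 2.4 and Q = 5.8.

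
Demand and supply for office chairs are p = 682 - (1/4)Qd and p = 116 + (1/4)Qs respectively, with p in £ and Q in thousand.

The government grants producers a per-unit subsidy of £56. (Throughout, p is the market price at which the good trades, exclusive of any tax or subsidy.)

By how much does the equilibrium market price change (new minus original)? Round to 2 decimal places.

-28.00

Solve the original market: 2728 - 4p = 4p - 464, hence p = 399 and Q = 1132.
Since sellers receive the price plus the subsidy, the effective supply curve becomes Qs = 4p - 240.
Clearing the new market: 2728 - 4p = 4p - 240, so p = 371 and Q = 1244.
Δp = 371 − 399 = -28.00.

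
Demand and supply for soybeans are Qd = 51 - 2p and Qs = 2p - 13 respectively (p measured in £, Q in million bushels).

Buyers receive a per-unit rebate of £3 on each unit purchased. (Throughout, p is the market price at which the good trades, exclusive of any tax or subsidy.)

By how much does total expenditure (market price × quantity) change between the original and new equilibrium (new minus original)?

Solve the original market: 51 - 2p = 2p - 13, hence p = 16 and Q = 19.
Since buyers' out-of-pocket price is the market price minus the rebate, the effective demand curve becomes Qd = 57 - 2p.
Clearing the new market: 57 - 2p = 2p - 13, so p = 17.5 and Q = 22.
Expenditure moves from 16×19 = 304 to 17.5×22 = 385; change = +81.

+81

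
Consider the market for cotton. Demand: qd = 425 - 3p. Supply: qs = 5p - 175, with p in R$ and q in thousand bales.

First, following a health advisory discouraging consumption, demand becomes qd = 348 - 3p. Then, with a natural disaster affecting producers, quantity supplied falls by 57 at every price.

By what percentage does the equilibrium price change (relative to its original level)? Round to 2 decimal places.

-3.33

Before the shock: 425 - 3p = 5p - 175 ⇒ 600 = 8p ⇒ p = 75, q = 200.
After the shift, demand is qd = 348 - 3p and supply is qs = 5p - 232.
New equilibrium: 348 - 3p = 5p - 232 ⇒ 580 = 8p ⇒ p = 72.5, q = 130.5.
%Δp = (72.5 − 75) / 75 × 100 = -3.33%.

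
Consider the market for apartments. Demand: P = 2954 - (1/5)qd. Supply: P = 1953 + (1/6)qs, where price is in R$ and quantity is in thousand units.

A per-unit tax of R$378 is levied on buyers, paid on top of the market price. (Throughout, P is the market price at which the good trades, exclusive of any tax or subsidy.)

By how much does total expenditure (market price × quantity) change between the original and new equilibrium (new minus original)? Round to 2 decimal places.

-2774363.80

Before the shock: 14770 - 5P = 6P - 11718 ⇒ 26488 = 11P ⇒ P = 2408, q = 2730.
Since buyers pay the price plus the tax, the effective demand curve becomes qd = 12880 - 5P.
New equilibrium: 12880 - 5P = 6P - 11718 ⇒ 24598 = 11P ⇒ P = 24598/11 ≈ 2236.1818, q = 18690/11 ≈ 1699.0909.
Expenditure moves from 2408×2730 = 6573840 to 2236.1818×1699.0909 = 3799476.1983; change = -2774363.80.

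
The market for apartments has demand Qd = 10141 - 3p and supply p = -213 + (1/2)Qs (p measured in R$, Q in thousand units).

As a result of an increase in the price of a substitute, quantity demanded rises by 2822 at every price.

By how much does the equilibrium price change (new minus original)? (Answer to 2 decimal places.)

+564.40

Before the shock: 10141 - 3p = 2p + 426 ⇒ 9715 = 5p ⇒ p = 1943, Q = 4312.
The shock moves the curves to Qd = 12963 - 3p and Qs = 2p + 426.
New equilibrium: 12963 - 3p = 2p + 426 ⇒ 12537 = 5p ⇒ p = 2507.4, Q = 5440.8.
Δp = 2507.4 − 1943 = +564.40.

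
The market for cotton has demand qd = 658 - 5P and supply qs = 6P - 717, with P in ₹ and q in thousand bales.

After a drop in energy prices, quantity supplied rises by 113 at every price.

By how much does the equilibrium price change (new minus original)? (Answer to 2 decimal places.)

-10.27

Solve the original market: 658 - 5P = 6P - 717, hence P = 125 and q = 33.
With the change applied: demand qd = 658 - 5P, supply qs = 6P - 604.
Clearing the new market: 658 - 5P = 6P - 604, so P = 1262/11 ≈ 114.7273 and q = 928/11 ≈ 84.3636.
ΔP = 114.7273 − 125 = -10.27.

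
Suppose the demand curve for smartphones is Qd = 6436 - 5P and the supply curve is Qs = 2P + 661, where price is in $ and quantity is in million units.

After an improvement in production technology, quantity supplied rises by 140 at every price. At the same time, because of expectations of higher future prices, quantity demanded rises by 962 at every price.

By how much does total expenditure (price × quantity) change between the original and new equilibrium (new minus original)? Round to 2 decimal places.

Original equilibrium: 6436 - 5P = 2P + 661 gives 5775 = 7P, so P = 825 and Q = 2311.
The new curves are Qd = 7398 - 5P (demand) and Qs = 2P + 801 (supply).
New equilibrium: 7398 - 5P = 2P + 801 ⇒ 6597 = 7P ⇒ P = 6597/7 ≈ 942.4286, Q = 18801/7 ≈ 2685.8571.
Expenditure moves from 825×2311 = 1906575 to 942.4286×2685.8571 = 2531228.5102; change = +624653.51.

+624653.51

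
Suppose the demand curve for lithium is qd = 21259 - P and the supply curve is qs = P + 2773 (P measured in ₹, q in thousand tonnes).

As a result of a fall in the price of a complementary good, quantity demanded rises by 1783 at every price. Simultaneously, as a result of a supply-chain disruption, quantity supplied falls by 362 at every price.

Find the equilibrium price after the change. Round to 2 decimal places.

Original equilibrium: 21259 - P = P + 2773 gives 18486 = 2P, so P = 9243 and q = 12016.
The shock moves the curves to qd = 23042 - P and qs = P + 2411.
Setting them equal: 23042 - P = P + 2411 → 20631 = 2P, so P = 10315.5 and q = 12726.5.

10315.50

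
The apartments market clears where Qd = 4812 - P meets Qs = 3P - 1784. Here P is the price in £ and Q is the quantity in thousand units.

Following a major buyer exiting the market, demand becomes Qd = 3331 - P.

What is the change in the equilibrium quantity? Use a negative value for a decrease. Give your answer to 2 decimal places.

Initially, 4812 - P = 3P - 1784, so 6596 = 4P and P = 1649, Q = 3163.
After the shift, demand is Qd = 3331 - P and supply is Qs = 3P - 1784.
Equate the new curves: 3331 - P = 3P - 1784, giving 5115 = 4P, P = 1278.75, Q = 2052.25.
ΔQ = 2052.25 − 3163 = -1110.75.

-1110.75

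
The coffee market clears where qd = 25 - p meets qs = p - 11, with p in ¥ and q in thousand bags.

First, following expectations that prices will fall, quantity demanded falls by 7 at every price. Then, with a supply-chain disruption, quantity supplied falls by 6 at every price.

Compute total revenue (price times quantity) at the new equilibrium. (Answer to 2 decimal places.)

8.75

Before the shock: 25 - p = p - 11 ⇒ 36 = 2p ⇒ p = 18, q = 7.
With the change applied: demand qd = 18 - p, supply qs = p - 17.
Equate the new curves: 18 - p = p - 17, giving 35 = 2p, p = 17.5, q = 0.5.
New expenditure = 17.5 × 0.5 = 8.75.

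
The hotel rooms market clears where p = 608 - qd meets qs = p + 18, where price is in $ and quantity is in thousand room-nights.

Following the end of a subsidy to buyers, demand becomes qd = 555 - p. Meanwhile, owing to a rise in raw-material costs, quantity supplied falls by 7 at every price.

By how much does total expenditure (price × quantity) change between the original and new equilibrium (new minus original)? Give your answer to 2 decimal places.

-15359.00

Before the shock: 608 - p = p + 18 ⇒ 590 = 2p ⇒ p = 295, q = 313.
With the change applied: demand qd = 555 - p, supply qs = p + 11.
Setting them equal: 555 - p = p + 11 → 544 = 2p, so p = 272 and q = 283.
Expenditure moves from 295×313 = 92335 to 272×283 = 76976; change = -15359.00.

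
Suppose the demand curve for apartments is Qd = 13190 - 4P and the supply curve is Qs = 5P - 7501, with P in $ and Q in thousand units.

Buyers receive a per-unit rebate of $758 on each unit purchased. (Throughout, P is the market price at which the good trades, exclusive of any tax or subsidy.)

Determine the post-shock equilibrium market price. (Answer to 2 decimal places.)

Initially, 13190 - 4P = 5P - 7501, so 20691 = 9P and P = 2299, Q = 3994.
Since buyers' out-of-pocket price is the market price minus the rebate, the effective demand curve becomes Qd = 16222 - 4P.
New equilibrium: 16222 - 4P = 5P - 7501 ⇒ 23723 = 9P ⇒ P = 23723/9 ≈ 2635.8889, Q = 51106/9 ≈ 5678.4444.

2635.89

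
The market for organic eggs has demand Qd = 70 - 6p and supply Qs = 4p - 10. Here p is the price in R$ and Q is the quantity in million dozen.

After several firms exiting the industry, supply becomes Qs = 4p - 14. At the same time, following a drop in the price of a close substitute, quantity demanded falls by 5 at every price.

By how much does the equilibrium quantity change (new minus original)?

Initially, 70 - 6p = 4p - 10, so 80 = 10p and p = 8, Q = 22.
The new curves are Qd = 65 - 6p (demand) and Qs = 4p - 14 (supply).
Clearing the new market: 65 - 6p = 4p - 14, so p = 7.9 and Q = 17.6.
ΔQ = 17.6 − 22 = -4.4.

-4.4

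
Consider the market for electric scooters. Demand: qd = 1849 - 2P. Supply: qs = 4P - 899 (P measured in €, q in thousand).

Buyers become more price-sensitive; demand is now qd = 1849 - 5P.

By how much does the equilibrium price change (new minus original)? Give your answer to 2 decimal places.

-152.67

Original equilibrium: 1849 - 2P = 4P - 899 gives 2748 = 6P, so P = 458 and q = 933.
With the change applied: demand qd = 1849 - 5P, supply qs = 4P - 899.
Clearing the new market: 1849 - 5P = 4P - 899, so P = 916/3 ≈ 305.3333 and q = 967/3 ≈ 322.3333.
ΔP = 305.3333 − 458 = -152.67.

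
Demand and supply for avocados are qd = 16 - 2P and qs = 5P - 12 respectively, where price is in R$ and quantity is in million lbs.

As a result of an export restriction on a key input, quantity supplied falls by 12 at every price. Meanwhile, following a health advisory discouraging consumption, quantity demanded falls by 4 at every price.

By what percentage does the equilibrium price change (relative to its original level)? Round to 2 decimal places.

+28.57

Original equilibrium: 16 - 2P = 5P - 12 gives 28 = 7P, so P = 4 and q = 8.
The new curves are qd = 12 - 2P (demand) and qs = 5P - 24 (supply).
Setting them equal: 12 - 2P = 5P - 24 → 36 = 7P, so P = 36/7 ≈ 5.1429 and q = 12/7 ≈ 1.7143.
%ΔP = (5.1429 − 4) / 4 × 100 = +28.57%.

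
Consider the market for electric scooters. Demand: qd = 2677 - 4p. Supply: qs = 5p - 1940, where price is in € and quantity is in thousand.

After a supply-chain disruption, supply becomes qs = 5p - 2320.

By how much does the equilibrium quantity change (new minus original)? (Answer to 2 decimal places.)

-168.89

Solve the original market: 2677 - 4p = 5p - 1940, hence p = 513 and q = 625.
The shock moves the curves to qd = 2677 - 4p and qs = 5p - 2320.
Setting them equal: 2677 - 4p = 5p - 2320 → 4997 = 9p, so p = 4997/9 ≈ 555.2222 and q = 4105/9 ≈ 456.1111.
Δq = 456.1111 − 625 = -168.89.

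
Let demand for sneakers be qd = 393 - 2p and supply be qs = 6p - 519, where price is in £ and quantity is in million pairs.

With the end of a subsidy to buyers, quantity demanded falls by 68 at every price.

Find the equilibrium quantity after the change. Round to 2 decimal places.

114.00

Solve the original market: 393 - 2p = 6p - 519, hence p = 114 and q = 165.
The shock moves the curves to qd = 325 - 2p and qs = 6p - 519.
Clearing the new market: 325 - 2p = 6p - 519, so p = 105.5 and q = 114.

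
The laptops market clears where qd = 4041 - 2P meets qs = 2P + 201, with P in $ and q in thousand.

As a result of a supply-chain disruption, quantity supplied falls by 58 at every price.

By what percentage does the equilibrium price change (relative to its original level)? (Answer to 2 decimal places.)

+1.51

Before the shock: 4041 - 2P = 2P + 201 ⇒ 3840 = 4P ⇒ P = 960, q = 2121.
With the change applied: demand qd = 4041 - 2P, supply qs = 2P + 143.
Setting them equal: 4041 - 2P = 2P + 143 → 3898 = 4P, so P = 974.5 and q = 2092.
%ΔP = (974.5 − 960) / 960 × 100 = +1.51%.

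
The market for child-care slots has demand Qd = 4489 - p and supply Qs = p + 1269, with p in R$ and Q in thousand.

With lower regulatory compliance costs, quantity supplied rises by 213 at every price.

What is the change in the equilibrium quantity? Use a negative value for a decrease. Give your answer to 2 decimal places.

Before the shock: 4489 - p = p + 1269 ⇒ 3220 = 2p ⇒ p = 1610, Q = 2879.
With the change applied: demand Qd = 4489 - p, supply Qs = p + 1482.
Setting them equal: 4489 - p = p + 1482 → 3007 = 2p, so p = 1503.5 and Q = 2985.5.
ΔQ = 2985.5 − 2879 = +106.50.

+106.50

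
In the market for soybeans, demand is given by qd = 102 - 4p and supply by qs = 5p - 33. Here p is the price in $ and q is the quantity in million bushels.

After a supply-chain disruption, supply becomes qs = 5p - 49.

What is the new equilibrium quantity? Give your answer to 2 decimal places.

34.89

Solve the original market: 102 - 4p = 5p - 33, hence p = 15 and q = 42.
With the change applied: demand qd = 102 - 4p, supply qs = 5p - 49.
Setting them equal: 102 - 4p = 5p - 49 → 151 = 9p, so p = 151/9 ≈ 16.7778 and q = 314/9 ≈ 34.8889.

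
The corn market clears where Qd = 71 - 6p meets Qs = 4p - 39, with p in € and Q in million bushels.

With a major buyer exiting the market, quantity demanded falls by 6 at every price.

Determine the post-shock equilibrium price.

10.4

Original equilibrium: 71 - 6p = 4p - 39 gives 110 = 10p, so p = 11 and Q = 5.
With the change applied: demand Qd = 65 - 6p, supply Qs = 4p - 39.
Clearing the new market: 65 - 6p = 4p - 39, so p = 10.4 and Q = 2.6.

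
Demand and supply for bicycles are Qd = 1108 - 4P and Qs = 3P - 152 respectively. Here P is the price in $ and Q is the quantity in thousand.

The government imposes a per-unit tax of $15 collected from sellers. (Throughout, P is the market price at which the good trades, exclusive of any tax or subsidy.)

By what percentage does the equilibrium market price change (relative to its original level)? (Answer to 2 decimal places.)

+3.57

Original equilibrium: 1108 - 4P = 3P - 152 gives 1260 = 7P, so P = 180 and Q = 388.
Since sellers keep the price net of the tax, the effective supply curve becomes Qs = 3P - 197.
Setting them equal: 1108 - 4P = 3P - 197 → 1305 = 7P, so P = 1305/7 ≈ 186.4286 and Q = 2536/7 ≈ 362.2857.
%ΔP = (186.4286 − 180) / 180 × 100 = +3.57%.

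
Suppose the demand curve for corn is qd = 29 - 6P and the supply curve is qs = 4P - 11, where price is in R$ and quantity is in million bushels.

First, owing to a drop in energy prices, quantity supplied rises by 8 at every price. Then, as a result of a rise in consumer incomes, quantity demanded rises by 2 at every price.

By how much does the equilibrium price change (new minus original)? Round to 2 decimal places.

-0.60

Before the shock: 29 - 6P = 4P - 11 ⇒ 40 = 10P ⇒ P = 4, q = 5.
With the change applied: demand qd = 31 - 6P, supply qs = 4P - 3.
New equilibrium: 31 - 6P = 4P - 3 ⇒ 34 = 10P ⇒ P = 3.4, q = 10.6.
ΔP = 3.4 − 4 = -0.60.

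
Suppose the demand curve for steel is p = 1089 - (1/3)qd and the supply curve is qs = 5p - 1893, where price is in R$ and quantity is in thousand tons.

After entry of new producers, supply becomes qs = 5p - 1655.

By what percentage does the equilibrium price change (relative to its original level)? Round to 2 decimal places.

Solve the original market: 3267 - 3p = 5p - 1893, hence p = 645 and q = 1332.
After the shift, demand is qd = 3267 - 3p and supply is qs = 5p - 1655.
New equilibrium: 3267 - 3p = 5p - 1655 ⇒ 4922 = 8p ⇒ p = 615.25, q = 1421.25.
%Δp = (615.25 − 645) / 645 × 100 = -4.61%.

-4.61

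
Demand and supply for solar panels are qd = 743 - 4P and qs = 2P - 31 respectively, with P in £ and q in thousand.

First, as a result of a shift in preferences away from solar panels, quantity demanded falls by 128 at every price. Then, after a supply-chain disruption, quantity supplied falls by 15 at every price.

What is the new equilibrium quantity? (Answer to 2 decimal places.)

Before the shock: 743 - 4P = 2P - 31 ⇒ 774 = 6P ⇒ P = 129, q = 227.
The new curves are qd = 615 - 4P (demand) and qs = 2P - 46 (supply).
Clearing the new market: 615 - 4P = 2P - 46, so P = 661/6 ≈ 110.1667 and q = 523/3 ≈ 174.3333.

174.33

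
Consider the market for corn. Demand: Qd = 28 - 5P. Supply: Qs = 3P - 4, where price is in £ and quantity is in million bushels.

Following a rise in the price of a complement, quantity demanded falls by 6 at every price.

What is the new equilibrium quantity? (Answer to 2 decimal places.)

5.75

Initially, 28 - 5P = 3P - 4, so 32 = 8P and P = 4, Q = 8.
With the change applied: demand Qd = 22 - 5P, supply Qs = 3P - 4.
Equate the new curves: 22 - 5P = 3P - 4, giving 26 = 8P, P = 3.25, Q = 5.75.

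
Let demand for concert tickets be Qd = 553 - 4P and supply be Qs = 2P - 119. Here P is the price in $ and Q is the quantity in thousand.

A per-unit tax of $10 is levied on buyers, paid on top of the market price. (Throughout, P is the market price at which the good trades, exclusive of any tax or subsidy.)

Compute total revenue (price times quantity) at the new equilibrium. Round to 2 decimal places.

9655.56

Initially, 553 - 4P = 2P - 119, so 672 = 6P and P = 112, Q = 105.
Since buyers pay the price plus the tax, the effective demand curve becomes Qd = 513 - 4P.
Equate the new curves: 513 - 4P = 2P - 119, giving 632 = 6P, P = 316/3 ≈ 105.3333, Q = 275/3 ≈ 91.6667.
New expenditure = 105.3333 × 91.6667 = 9655.56.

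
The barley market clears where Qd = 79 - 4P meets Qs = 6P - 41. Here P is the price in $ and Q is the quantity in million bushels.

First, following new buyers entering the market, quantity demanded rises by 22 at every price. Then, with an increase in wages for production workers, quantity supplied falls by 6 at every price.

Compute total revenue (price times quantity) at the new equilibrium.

618.64

Solve the original market: 79 - 4P = 6P - 41, hence P = 12 and Q = 31.
The shock moves the curves to Qd = 101 - 4P and Qs = 6P - 47.
Setting them equal: 101 - 4P = 6P - 47 → 148 = 10P, so P = 14.8 and Q = 41.8.
New expenditure = 14.8 × 41.8 = 618.64.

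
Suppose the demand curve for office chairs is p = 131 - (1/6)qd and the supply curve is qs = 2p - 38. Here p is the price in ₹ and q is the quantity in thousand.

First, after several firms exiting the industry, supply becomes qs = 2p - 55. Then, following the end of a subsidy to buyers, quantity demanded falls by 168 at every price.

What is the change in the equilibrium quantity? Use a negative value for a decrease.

-54.75

Initially, 786 - 6p = 2p - 38, so 824 = 8p and p = 103, q = 168.
The shock moves the curves to qd = 618 - 6p and qs = 2p - 55.
New equilibrium: 618 - 6p = 2p - 55 ⇒ 673 = 8p ⇒ p = 84.125, q = 113.25.
Δq = 113.25 − 168 = -54.75.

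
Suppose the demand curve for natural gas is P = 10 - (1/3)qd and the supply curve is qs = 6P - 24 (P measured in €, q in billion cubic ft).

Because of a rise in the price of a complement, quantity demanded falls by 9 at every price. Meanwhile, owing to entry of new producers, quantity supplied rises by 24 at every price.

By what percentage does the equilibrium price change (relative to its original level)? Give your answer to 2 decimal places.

-61.11

Original equilibrium: 30 - 3P = 6P - 24 gives 54 = 9P, so P = 6 and q = 12.
The shock moves the curves to qd = 21 - 3P and qs = 6P.
Equate the new curves: 21 - 3P = 6P, giving 21 = 9P, P = 7/3 ≈ 2.3333, q = 14.
%ΔP = (2.3333 − 6) / 6 × 100 = -61.11%.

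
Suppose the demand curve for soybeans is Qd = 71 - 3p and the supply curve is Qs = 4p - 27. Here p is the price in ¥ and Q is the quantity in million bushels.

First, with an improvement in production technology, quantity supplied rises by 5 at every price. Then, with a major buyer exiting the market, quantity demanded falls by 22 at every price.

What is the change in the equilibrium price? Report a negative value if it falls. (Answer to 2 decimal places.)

-3.86

Before the shock: 71 - 3p = 4p - 27 ⇒ 98 = 7p ⇒ p = 14, Q = 29.
After the shift, demand is Qd = 49 - 3p and supply is Qs = 4p - 22.
Setting them equal: 49 - 3p = 4p - 22 → 71 = 7p, so p = 71/7 ≈ 10.1429 and Q = 130/7 ≈ 18.5714.
Δp = 10.1429 − 14 = -3.86.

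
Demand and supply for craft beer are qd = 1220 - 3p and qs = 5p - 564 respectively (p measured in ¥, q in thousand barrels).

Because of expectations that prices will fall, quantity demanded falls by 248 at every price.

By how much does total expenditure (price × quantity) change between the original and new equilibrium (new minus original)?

-46841

Before the shock: 1220 - 3p = 5p - 564 ⇒ 1784 = 8p ⇒ p = 223, q = 551.
The shock moves the curves to qd = 972 - 3p and qs = 5p - 564.
Equate the new curves: 972 - 3p = 5p - 564, giving 1536 = 8p, p = 192, q = 396.
Expenditure moves from 223×551 = 122873 to 192×396 = 76032; change = -46841.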